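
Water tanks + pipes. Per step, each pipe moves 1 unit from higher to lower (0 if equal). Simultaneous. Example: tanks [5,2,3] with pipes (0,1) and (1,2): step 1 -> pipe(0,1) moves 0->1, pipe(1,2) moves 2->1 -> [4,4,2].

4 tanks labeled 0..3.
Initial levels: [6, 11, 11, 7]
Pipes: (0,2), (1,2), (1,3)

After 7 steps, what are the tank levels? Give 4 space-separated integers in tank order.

Answer: 9 10 8 8

Derivation:
Step 1: flows [2->0,1=2,1->3] -> levels [7 10 10 8]
Step 2: flows [2->0,1=2,1->3] -> levels [8 9 9 9]
Step 3: flows [2->0,1=2,1=3] -> levels [9 9 8 9]
Step 4: flows [0->2,1->2,1=3] -> levels [8 8 10 9]
Step 5: flows [2->0,2->1,3->1] -> levels [9 10 8 8]
Step 6: flows [0->2,1->2,1->3] -> levels [8 8 10 9]
  -> period-2 cycle: step 6 state = step 4 state
  -> state at step 7: (7-4) mod 2 = 1, same as step 5 -> [9 10 8 8]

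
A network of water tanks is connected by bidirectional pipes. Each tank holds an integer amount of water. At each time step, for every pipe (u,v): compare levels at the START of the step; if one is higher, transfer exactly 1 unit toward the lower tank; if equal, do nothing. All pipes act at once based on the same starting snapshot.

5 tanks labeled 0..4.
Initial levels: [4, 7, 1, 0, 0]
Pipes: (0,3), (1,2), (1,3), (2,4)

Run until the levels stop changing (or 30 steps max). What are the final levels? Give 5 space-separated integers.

Step 1: flows [0->3,1->2,1->3,2->4] -> levels [3 5 1 2 1]
Step 2: flows [0->3,1->2,1->3,2=4] -> levels [2 3 2 4 1]
Step 3: flows [3->0,1->2,3->1,2->4] -> levels [3 3 2 2 2]
Step 4: flows [0->3,1->2,1->3,2=4] -> levels [2 1 3 4 2]
Step 5: flows [3->0,2->1,3->1,2->4] -> levels [3 3 1 2 3]
Step 6: flows [0->3,1->2,1->3,4->2] -> levels [2 1 3 4 2]
  -> period-2 cycle: step 6 state = step 4 state; never stabilizes
  -> state at step 30: (30-4) mod 2 = 0, same as step 4 -> [2 1 3 4 2]

Answer: 2 1 3 4 2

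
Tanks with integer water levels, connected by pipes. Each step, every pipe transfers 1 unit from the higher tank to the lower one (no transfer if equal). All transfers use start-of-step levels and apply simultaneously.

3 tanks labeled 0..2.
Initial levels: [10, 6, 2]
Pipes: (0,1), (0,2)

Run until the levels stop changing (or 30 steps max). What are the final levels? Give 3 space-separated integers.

Answer: 6 6 6

Derivation:
Step 1: flows [0->1,0->2] -> levels [8 7 3]
Step 2: flows [0->1,0->2] -> levels [6 8 4]
Step 3: flows [1->0,0->2] -> levels [6 7 5]
Step 4: flows [1->0,0->2] -> levels [6 6 6]
Step 5: flows [0=1,0=2] -> levels [6 6 6]
  -> stable (no change)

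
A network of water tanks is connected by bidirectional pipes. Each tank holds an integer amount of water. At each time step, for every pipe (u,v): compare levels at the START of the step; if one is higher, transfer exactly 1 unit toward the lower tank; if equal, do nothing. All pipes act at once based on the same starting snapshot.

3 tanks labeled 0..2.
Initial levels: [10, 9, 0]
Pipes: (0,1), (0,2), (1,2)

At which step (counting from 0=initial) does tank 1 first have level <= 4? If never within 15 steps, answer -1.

Step 1: flows [0->1,0->2,1->2] -> levels [8 9 2]
Step 2: flows [1->0,0->2,1->2] -> levels [8 7 4]
Step 3: flows [0->1,0->2,1->2] -> levels [6 7 6]
Step 4: flows [1->0,0=2,1->2] -> levels [7 5 7]
Step 5: flows [0->1,0=2,2->1] -> levels [6 7 6]
  -> period-2 cycle (repeats step 3); tank 1 never drops to <=4
Tank 1 never reaches <=4 within 15 steps

Answer: -1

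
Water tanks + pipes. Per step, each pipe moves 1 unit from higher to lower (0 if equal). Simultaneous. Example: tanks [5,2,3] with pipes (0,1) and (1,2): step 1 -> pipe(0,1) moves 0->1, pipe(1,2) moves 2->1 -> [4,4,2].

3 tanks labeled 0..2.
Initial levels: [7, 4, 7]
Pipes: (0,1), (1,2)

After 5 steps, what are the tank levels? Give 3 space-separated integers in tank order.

Answer: 6 6 6

Derivation:
Step 1: flows [0->1,2->1] -> levels [6 6 6]
Step 2: flows [0=1,1=2] -> levels [6 6 6]
  -> stable; steps 3..5 unchanged -> [6 6 6]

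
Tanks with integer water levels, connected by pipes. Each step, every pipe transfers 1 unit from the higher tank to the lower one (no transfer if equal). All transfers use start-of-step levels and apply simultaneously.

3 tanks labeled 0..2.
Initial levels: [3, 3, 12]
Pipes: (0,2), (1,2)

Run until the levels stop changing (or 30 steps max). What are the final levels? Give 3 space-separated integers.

Step 1: flows [2->0,2->1] -> levels [4 4 10]
Step 2: flows [2->0,2->1] -> levels [5 5 8]
Step 3: flows [2->0,2->1] -> levels [6 6 6]
Step 4: flows [0=2,1=2] -> levels [6 6 6]
  -> stable (no change)

Answer: 6 6 6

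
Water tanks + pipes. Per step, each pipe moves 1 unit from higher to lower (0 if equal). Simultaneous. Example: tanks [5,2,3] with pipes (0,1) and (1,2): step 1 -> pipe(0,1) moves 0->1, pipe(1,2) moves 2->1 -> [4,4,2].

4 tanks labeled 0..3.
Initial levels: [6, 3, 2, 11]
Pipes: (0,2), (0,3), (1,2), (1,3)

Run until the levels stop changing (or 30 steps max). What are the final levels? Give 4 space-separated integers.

Answer: 5 6 5 6

Derivation:
Step 1: flows [0->2,3->0,1->2,3->1] -> levels [6 3 4 9]
Step 2: flows [0->2,3->0,2->1,3->1] -> levels [6 5 4 7]
Step 3: flows [0->2,3->0,1->2,3->1] -> levels [6 5 6 5]
Step 4: flows [0=2,0->3,2->1,1=3] -> levels [5 6 5 6]
Step 5: flows [0=2,3->0,1->2,1=3] -> levels [6 5 6 5]
  -> period-2 cycle: step 5 state = step 3 state; never stabilizes
  -> state at step 30: (30-3) mod 2 = 1, same as step 4 -> [5 6 5 6]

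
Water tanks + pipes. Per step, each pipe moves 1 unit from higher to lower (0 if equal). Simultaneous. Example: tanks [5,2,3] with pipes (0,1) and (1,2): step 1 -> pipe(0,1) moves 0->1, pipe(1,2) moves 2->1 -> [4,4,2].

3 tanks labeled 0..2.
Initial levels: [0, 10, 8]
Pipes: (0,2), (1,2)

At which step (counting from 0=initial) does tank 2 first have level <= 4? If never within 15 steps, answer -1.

Step 1: flows [2->0,1->2] -> levels [1 9 8]
Step 2: flows [2->0,1->2] -> levels [2 8 8]
Step 3: flows [2->0,1=2] -> levels [3 8 7]
Step 4: flows [2->0,1->2] -> levels [4 7 7]
Step 5: flows [2->0,1=2] -> levels [5 7 6]
Step 6: flows [2->0,1->2] -> levels [6 6 6]
Step 7: flows [0=2,1=2] -> levels [6 6 6]
  -> stable; tank 2 stays at 6 > 4
Tank 2 never reaches <=4 within 15 steps

Answer: -1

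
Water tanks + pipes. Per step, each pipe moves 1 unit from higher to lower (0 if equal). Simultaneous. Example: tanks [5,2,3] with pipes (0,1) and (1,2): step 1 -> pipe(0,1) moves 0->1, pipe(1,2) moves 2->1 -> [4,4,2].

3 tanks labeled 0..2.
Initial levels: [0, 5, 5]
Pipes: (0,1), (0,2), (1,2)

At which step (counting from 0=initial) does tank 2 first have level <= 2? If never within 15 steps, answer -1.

Answer: -1

Derivation:
Step 1: flows [1->0,2->0,1=2] -> levels [2 4 4]
Step 2: flows [1->0,2->0,1=2] -> levels [4 3 3]
Step 3: flows [0->1,0->2,1=2] -> levels [2 4 4]
  -> period-2 cycle (repeats step 1); tank 2 never drops to <=2
Tank 2 never reaches <=2 within 15 steps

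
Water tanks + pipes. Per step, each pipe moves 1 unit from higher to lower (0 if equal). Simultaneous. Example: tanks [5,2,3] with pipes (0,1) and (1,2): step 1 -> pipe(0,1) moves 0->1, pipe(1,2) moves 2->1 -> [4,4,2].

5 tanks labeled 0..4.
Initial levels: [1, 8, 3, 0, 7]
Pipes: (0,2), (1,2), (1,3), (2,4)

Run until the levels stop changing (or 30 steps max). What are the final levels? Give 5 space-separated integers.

Answer: 3 2 6 4 4

Derivation:
Step 1: flows [2->0,1->2,1->3,4->2] -> levels [2 6 4 1 6]
Step 2: flows [2->0,1->2,1->3,4->2] -> levels [3 4 5 2 5]
Step 3: flows [2->0,2->1,1->3,2=4] -> levels [4 4 3 3 5]
Step 4: flows [0->2,1->2,1->3,4->2] -> levels [3 2 6 4 4]
Step 5: flows [2->0,2->1,3->1,2->4] -> levels [4 4 3 3 5]
  -> period-2 cycle: step 5 state = step 3 state; never stabilizes
  -> state at step 30: (30-3) mod 2 = 1, same as step 4 -> [3 2 6 4 4]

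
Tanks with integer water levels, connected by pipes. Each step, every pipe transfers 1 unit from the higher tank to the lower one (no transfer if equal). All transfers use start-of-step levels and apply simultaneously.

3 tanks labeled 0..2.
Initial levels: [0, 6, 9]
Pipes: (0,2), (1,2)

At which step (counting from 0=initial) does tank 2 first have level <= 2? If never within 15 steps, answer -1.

Answer: -1

Derivation:
Step 1: flows [2->0,2->1] -> levels [1 7 7]
Step 2: flows [2->0,1=2] -> levels [2 7 6]
Step 3: flows [2->0,1->2] -> levels [3 6 6]
Step 4: flows [2->0,1=2] -> levels [4 6 5]
Step 5: flows [2->0,1->2] -> levels [5 5 5]
Step 6: flows [0=2,1=2] -> levels [5 5 5]
  -> stable; tank 2 stays at 5 > 2
Tank 2 never reaches <=2 within 15 steps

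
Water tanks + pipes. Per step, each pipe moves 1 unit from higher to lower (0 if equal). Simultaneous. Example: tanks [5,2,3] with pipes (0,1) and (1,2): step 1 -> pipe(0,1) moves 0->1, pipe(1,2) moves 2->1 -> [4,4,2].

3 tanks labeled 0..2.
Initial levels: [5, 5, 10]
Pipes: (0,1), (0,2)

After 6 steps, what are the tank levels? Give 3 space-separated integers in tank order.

Answer: 6 7 7

Derivation:
Step 1: flows [0=1,2->0] -> levels [6 5 9]
Step 2: flows [0->1,2->0] -> levels [6 6 8]
Step 3: flows [0=1,2->0] -> levels [7 6 7]
Step 4: flows [0->1,0=2] -> levels [6 7 7]
Step 5: flows [1->0,2->0] -> levels [8 6 6]
Step 6: flows [0->1,0->2] -> levels [6 7 7]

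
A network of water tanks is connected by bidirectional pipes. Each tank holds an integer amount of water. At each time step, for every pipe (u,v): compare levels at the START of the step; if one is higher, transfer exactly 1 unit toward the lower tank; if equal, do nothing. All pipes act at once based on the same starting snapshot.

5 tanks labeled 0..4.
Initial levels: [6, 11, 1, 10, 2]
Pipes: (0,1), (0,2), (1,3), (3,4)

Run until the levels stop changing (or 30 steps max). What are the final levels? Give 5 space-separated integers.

Step 1: flows [1->0,0->2,1->3,3->4] -> levels [6 9 2 10 3]
Step 2: flows [1->0,0->2,3->1,3->4] -> levels [6 9 3 8 4]
Step 3: flows [1->0,0->2,1->3,3->4] -> levels [6 7 4 8 5]
Step 4: flows [1->0,0->2,3->1,3->4] -> levels [6 7 5 6 6]
Step 5: flows [1->0,0->2,1->3,3=4] -> levels [6 5 6 7 6]
Step 6: flows [0->1,0=2,3->1,3->4] -> levels [5 7 6 5 7]
Step 7: flows [1->0,2->0,1->3,4->3] -> levels [7 5 5 7 6]
Step 8: flows [0->1,0->2,3->1,3->4] -> levels [5 7 6 5 7]
  -> period-2 cycle: step 8 state = step 6 state; never stabilizes
  -> state at step 30: (30-6) mod 2 = 0, same as step 6 -> [5 7 6 5 7]

Answer: 5 7 6 5 7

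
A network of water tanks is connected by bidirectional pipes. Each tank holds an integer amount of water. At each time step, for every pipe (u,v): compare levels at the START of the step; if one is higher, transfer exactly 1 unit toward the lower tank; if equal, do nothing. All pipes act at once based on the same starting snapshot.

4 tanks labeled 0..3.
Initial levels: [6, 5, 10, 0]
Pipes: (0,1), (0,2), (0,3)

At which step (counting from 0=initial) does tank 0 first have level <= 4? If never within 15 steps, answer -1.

Step 1: flows [0->1,2->0,0->3] -> levels [5 6 9 1]
Step 2: flows [1->0,2->0,0->3] -> levels [6 5 8 2]
Step 3: flows [0->1,2->0,0->3] -> levels [5 6 7 3]
Step 4: flows [1->0,2->0,0->3] -> levels [6 5 6 4]
Step 5: flows [0->1,0=2,0->3] -> levels [4 6 6 5]
Tank 0 first reaches <=4 at step 5

Answer: 5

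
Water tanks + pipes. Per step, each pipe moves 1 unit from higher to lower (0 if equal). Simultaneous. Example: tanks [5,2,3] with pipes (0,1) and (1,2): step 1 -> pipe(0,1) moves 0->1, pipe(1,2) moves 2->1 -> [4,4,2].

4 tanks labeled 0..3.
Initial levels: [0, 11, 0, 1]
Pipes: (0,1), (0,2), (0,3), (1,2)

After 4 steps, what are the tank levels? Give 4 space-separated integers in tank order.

Step 1: flows [1->0,0=2,3->0,1->2] -> levels [2 9 1 0]
Step 2: flows [1->0,0->2,0->3,1->2] -> levels [1 7 3 1]
Step 3: flows [1->0,2->0,0=3,1->2] -> levels [3 5 3 1]
Step 4: flows [1->0,0=2,0->3,1->2] -> levels [3 3 4 2]

Answer: 3 3 4 2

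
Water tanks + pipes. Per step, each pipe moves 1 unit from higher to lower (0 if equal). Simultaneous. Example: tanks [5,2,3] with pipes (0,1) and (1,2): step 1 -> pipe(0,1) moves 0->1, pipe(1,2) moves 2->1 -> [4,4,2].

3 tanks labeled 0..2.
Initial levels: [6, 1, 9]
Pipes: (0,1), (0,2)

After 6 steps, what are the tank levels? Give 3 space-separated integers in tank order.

Step 1: flows [0->1,2->0] -> levels [6 2 8]
Step 2: flows [0->1,2->0] -> levels [6 3 7]
Step 3: flows [0->1,2->0] -> levels [6 4 6]
Step 4: flows [0->1,0=2] -> levels [5 5 6]
Step 5: flows [0=1,2->0] -> levels [6 5 5]
Step 6: flows [0->1,0->2] -> levels [4 6 6]

Answer: 4 6 6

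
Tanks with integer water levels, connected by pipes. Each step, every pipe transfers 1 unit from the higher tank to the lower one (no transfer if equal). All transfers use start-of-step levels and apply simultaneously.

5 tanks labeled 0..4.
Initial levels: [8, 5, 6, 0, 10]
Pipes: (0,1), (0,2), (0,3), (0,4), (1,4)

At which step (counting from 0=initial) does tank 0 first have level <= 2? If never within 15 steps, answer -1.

Step 1: flows [0->1,0->2,0->3,4->0,4->1] -> levels [6 7 7 1 8]
Step 2: flows [1->0,2->0,0->3,4->0,4->1] -> levels [8 7 6 2 6]
Step 3: flows [0->1,0->2,0->3,0->4,1->4] -> levels [4 7 7 3 8]
Step 4: flows [1->0,2->0,0->3,4->0,4->1] -> levels [6 7 6 4 6]
Step 5: flows [1->0,0=2,0->3,0=4,1->4] -> levels [6 5 6 5 7]
Step 6: flows [0->1,0=2,0->3,4->0,4->1] -> levels [5 7 6 6 5]
Step 7: flows [1->0,2->0,3->0,0=4,1->4] -> levels [8 5 5 5 6]
Step 8: flows [0->1,0->2,0->3,0->4,4->1] -> levels [4 7 6 6 6]
Step 9: flows [1->0,2->0,3->0,4->0,1->4] -> levels [8 5 5 5 6]
  -> period-2 cycle (repeats step 7); tank 0 never drops to <=2
Tank 0 never reaches <=2 within 15 steps

Answer: -1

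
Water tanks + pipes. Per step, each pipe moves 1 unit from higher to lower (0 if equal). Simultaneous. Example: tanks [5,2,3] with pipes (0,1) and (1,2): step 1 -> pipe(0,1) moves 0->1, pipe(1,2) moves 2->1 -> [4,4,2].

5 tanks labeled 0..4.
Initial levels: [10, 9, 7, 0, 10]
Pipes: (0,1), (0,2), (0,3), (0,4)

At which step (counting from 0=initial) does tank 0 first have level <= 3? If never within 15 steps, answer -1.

Answer: -1

Derivation:
Step 1: flows [0->1,0->2,0->3,0=4] -> levels [7 10 8 1 10]
Step 2: flows [1->0,2->0,0->3,4->0] -> levels [9 9 7 2 9]
Step 3: flows [0=1,0->2,0->3,0=4] -> levels [7 9 8 3 9]
Step 4: flows [1->0,2->0,0->3,4->0] -> levels [9 8 7 4 8]
Step 5: flows [0->1,0->2,0->3,0->4] -> levels [5 9 8 5 9]
Step 6: flows [1->0,2->0,0=3,4->0] -> levels [8 8 7 5 8]
Step 7: flows [0=1,0->2,0->3,0=4] -> levels [6 8 8 6 8]
Step 8: flows [1->0,2->0,0=3,4->0] -> levels [9 7 7 6 7]
Step 9: flows [0->1,0->2,0->3,0->4] -> levels [5 8 8 7 8]
Step 10: flows [1->0,2->0,3->0,4->0] -> levels [9 7 7 6 7]
  -> period-2 cycle (repeats step 8); tank 0 never drops to <=3
Tank 0 never reaches <=3 within 15 steps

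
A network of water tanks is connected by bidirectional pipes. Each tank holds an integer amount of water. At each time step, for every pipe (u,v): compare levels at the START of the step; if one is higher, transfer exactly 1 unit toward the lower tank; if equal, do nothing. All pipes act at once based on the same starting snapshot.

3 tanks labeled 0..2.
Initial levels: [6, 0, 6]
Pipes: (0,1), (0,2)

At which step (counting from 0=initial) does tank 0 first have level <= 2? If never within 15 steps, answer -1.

Step 1: flows [0->1,0=2] -> levels [5 1 6]
Step 2: flows [0->1,2->0] -> levels [5 2 5]
Step 3: flows [0->1,0=2] -> levels [4 3 5]
Step 4: flows [0->1,2->0] -> levels [4 4 4]
Step 5: flows [0=1,0=2] -> levels [4 4 4]
  -> stable; tank 0 stays at 4 > 2
Tank 0 never reaches <=2 within 15 steps

Answer: -1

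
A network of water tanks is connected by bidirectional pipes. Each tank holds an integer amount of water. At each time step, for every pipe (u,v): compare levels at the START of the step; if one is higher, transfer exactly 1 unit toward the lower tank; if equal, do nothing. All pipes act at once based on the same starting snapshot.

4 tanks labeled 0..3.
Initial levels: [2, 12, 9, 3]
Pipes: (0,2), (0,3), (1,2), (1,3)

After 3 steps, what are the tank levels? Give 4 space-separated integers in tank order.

Answer: 6 8 7 5

Derivation:
Step 1: flows [2->0,3->0,1->2,1->3] -> levels [4 10 9 3]
Step 2: flows [2->0,0->3,1->2,1->3] -> levels [4 8 9 5]
Step 3: flows [2->0,3->0,2->1,1->3] -> levels [6 8 7 5]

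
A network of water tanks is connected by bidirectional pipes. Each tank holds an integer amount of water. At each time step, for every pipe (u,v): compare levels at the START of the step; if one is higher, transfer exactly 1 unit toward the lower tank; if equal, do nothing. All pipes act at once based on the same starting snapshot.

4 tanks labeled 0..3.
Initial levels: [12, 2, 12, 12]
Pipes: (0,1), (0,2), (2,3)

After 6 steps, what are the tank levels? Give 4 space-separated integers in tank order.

Answer: 9 8 10 11

Derivation:
Step 1: flows [0->1,0=2,2=3] -> levels [11 3 12 12]
Step 2: flows [0->1,2->0,2=3] -> levels [11 4 11 12]
Step 3: flows [0->1,0=2,3->2] -> levels [10 5 12 11]
Step 4: flows [0->1,2->0,2->3] -> levels [10 6 10 12]
Step 5: flows [0->1,0=2,3->2] -> levels [9 7 11 11]
Step 6: flows [0->1,2->0,2=3] -> levels [9 8 10 11]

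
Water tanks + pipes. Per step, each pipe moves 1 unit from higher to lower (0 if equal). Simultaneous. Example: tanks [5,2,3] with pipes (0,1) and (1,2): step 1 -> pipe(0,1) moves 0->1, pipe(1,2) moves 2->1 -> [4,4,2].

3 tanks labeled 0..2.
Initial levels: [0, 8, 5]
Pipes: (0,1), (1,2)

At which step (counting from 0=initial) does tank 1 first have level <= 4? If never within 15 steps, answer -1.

Step 1: flows [1->0,1->2] -> levels [1 6 6]
Step 2: flows [1->0,1=2] -> levels [2 5 6]
Step 3: flows [1->0,2->1] -> levels [3 5 5]
Step 4: flows [1->0,1=2] -> levels [4 4 5]
Tank 1 first reaches <=4 at step 4

Answer: 4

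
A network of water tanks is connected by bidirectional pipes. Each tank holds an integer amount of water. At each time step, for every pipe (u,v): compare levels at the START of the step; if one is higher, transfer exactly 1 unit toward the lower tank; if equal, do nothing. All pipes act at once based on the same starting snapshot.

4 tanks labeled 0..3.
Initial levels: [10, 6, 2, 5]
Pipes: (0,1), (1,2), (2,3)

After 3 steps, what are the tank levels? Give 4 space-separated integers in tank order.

Step 1: flows [0->1,1->2,3->2] -> levels [9 6 4 4]
Step 2: flows [0->1,1->2,2=3] -> levels [8 6 5 4]
Step 3: flows [0->1,1->2,2->3] -> levels [7 6 5 5]

Answer: 7 6 5 5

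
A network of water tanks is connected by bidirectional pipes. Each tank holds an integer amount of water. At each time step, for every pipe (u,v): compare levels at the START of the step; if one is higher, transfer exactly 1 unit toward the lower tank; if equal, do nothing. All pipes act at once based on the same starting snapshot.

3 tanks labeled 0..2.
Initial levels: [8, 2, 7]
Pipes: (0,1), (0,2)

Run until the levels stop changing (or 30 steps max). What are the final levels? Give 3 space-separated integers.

Answer: 5 6 6

Derivation:
Step 1: flows [0->1,0->2] -> levels [6 3 8]
Step 2: flows [0->1,2->0] -> levels [6 4 7]
Step 3: flows [0->1,2->0] -> levels [6 5 6]
Step 4: flows [0->1,0=2] -> levels [5 6 6]
Step 5: flows [1->0,2->0] -> levels [7 5 5]
Step 6: flows [0->1,0->2] -> levels [5 6 6]
  -> period-2 cycle: step 6 state = step 4 state; never stabilizes
  -> state at step 30: (30-4) mod 2 = 0, same as step 4 -> [5 6 6]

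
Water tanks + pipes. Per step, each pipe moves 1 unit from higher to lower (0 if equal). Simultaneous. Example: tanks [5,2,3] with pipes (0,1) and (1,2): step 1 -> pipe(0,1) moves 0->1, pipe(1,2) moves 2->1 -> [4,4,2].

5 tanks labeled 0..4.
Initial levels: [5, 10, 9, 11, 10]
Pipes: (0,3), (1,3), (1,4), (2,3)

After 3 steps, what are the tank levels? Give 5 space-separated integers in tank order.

Step 1: flows [3->0,3->1,1=4,3->2] -> levels [6 11 10 8 10]
Step 2: flows [3->0,1->3,1->4,2->3] -> levels [7 9 9 9 11]
Step 3: flows [3->0,1=3,4->1,2=3] -> levels [8 10 9 8 10]

Answer: 8 10 9 8 10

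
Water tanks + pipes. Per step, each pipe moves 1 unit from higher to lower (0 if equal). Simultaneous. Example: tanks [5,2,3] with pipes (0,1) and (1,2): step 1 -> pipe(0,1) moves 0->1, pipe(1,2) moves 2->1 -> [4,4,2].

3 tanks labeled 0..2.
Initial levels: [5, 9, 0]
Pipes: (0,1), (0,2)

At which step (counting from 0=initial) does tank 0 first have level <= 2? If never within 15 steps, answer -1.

Answer: -1

Derivation:
Step 1: flows [1->0,0->2] -> levels [5 8 1]
Step 2: flows [1->0,0->2] -> levels [5 7 2]
Step 3: flows [1->0,0->2] -> levels [5 6 3]
Step 4: flows [1->0,0->2] -> levels [5 5 4]
Step 5: flows [0=1,0->2] -> levels [4 5 5]
Step 6: flows [1->0,2->0] -> levels [6 4 4]
Step 7: flows [0->1,0->2] -> levels [4 5 5]
  -> period-2 cycle (repeats step 5); tank 0 never drops to <=2
Tank 0 never reaches <=2 within 15 steps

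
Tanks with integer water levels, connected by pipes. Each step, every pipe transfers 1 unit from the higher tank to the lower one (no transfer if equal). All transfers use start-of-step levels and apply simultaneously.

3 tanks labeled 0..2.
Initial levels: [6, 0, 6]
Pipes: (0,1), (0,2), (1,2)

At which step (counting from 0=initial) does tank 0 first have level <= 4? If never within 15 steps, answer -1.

Step 1: flows [0->1,0=2,2->1] -> levels [5 2 5]
Step 2: flows [0->1,0=2,2->1] -> levels [4 4 4]
Tank 0 first reaches <=4 at step 2

Answer: 2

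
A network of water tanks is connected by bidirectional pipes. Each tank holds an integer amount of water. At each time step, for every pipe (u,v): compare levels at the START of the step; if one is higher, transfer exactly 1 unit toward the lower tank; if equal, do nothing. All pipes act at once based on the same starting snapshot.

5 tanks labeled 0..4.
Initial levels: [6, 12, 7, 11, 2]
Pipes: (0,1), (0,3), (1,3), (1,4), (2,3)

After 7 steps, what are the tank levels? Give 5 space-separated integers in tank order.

Step 1: flows [1->0,3->0,1->3,1->4,3->2] -> levels [8 9 8 10 3]
Step 2: flows [1->0,3->0,3->1,1->4,3->2] -> levels [10 8 9 7 4]
Step 3: flows [0->1,0->3,1->3,1->4,2->3] -> levels [8 7 8 10 5]
Step 4: flows [0->1,3->0,3->1,1->4,3->2] -> levels [8 8 9 7 6]
Step 5: flows [0=1,0->3,1->3,1->4,2->3] -> levels [7 6 8 10 7]
Step 6: flows [0->1,3->0,3->1,4->1,3->2] -> levels [7 9 9 7 6]
Step 7: flows [1->0,0=3,1->3,1->4,2->3] -> levels [8 6 8 9 7]

Answer: 8 6 8 9 7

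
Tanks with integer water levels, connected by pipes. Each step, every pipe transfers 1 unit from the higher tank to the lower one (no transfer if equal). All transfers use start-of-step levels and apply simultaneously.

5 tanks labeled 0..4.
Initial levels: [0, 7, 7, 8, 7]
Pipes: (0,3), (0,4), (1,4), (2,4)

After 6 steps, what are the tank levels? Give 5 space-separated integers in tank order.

Step 1: flows [3->0,4->0,1=4,2=4] -> levels [2 7 7 7 6]
Step 2: flows [3->0,4->0,1->4,2->4] -> levels [4 6 6 6 7]
Step 3: flows [3->0,4->0,4->1,4->2] -> levels [6 7 7 5 4]
Step 4: flows [0->3,0->4,1->4,2->4] -> levels [4 6 6 6 7]
  -> period-2 cycle: step 4 state = step 2 state
  -> state at step 6: (6-2) mod 2 = 0, same as step 2 -> [4 6 6 6 7]

Answer: 4 6 6 6 7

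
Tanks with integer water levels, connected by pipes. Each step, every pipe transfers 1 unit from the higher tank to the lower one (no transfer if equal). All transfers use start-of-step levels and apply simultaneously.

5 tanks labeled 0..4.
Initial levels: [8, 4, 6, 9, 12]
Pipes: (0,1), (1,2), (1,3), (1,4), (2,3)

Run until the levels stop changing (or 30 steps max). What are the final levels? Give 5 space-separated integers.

Answer: 8 6 8 7 10

Derivation:
Step 1: flows [0->1,2->1,3->1,4->1,3->2] -> levels [7 8 6 7 11]
Step 2: flows [1->0,1->2,1->3,4->1,3->2] -> levels [8 6 8 7 10]
Step 3: flows [0->1,2->1,3->1,4->1,2->3] -> levels [7 10 6 7 9]
Step 4: flows [1->0,1->2,1->3,1->4,3->2] -> levels [8 6 8 7 10]
  -> period-2 cycle: step 4 state = step 2 state; never stabilizes
  -> state at step 30: (30-2) mod 2 = 0, same as step 2 -> [8 6 8 7 10]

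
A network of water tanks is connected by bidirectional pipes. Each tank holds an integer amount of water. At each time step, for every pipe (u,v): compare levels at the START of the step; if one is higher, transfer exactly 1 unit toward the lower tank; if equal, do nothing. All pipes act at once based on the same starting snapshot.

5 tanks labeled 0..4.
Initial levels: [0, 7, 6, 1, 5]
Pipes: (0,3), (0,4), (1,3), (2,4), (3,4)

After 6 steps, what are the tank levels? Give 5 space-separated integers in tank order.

Answer: 4 3 4 6 2

Derivation:
Step 1: flows [3->0,4->0,1->3,2->4,4->3] -> levels [2 6 5 2 4]
Step 2: flows [0=3,4->0,1->3,2->4,4->3] -> levels [3 5 4 4 3]
Step 3: flows [3->0,0=4,1->3,2->4,3->4] -> levels [4 4 3 3 5]
Step 4: flows [0->3,4->0,1->3,4->2,4->3] -> levels [4 3 4 6 2]
Step 5: flows [3->0,0->4,3->1,2->4,3->4] -> levels [4 4 3 3 5]
  -> period-2 cycle: step 5 state = step 3 state
  -> state at step 6: (6-3) mod 2 = 1, same as step 4 -> [4 3 4 6 2]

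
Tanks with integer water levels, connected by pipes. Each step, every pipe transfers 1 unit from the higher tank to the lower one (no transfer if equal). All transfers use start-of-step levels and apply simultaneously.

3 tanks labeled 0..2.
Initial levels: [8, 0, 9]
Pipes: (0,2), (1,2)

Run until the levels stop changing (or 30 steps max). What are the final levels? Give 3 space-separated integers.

Step 1: flows [2->0,2->1] -> levels [9 1 7]
Step 2: flows [0->2,2->1] -> levels [8 2 7]
Step 3: flows [0->2,2->1] -> levels [7 3 7]
Step 4: flows [0=2,2->1] -> levels [7 4 6]
Step 5: flows [0->2,2->1] -> levels [6 5 6]
Step 6: flows [0=2,2->1] -> levels [6 6 5]
Step 7: flows [0->2,1->2] -> levels [5 5 7]
Step 8: flows [2->0,2->1] -> levels [6 6 5]
  -> period-2 cycle: step 8 state = step 6 state; never stabilizes
  -> state at step 30: (30-6) mod 2 = 0, same as step 6 -> [6 6 5]

Answer: 6 6 5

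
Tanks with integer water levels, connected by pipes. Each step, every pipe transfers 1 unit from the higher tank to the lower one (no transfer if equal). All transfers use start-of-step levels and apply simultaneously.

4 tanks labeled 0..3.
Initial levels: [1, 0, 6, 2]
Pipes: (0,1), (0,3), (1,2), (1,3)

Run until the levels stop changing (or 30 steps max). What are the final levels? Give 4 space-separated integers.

Step 1: flows [0->1,3->0,2->1,3->1] -> levels [1 3 5 0]
Step 2: flows [1->0,0->3,2->1,1->3] -> levels [1 2 4 2]
Step 3: flows [1->0,3->0,2->1,1=3] -> levels [3 2 3 1]
Step 4: flows [0->1,0->3,2->1,1->3] -> levels [1 3 2 3]
Step 5: flows [1->0,3->0,1->2,1=3] -> levels [3 1 3 2]
Step 6: flows [0->1,0->3,2->1,3->1] -> levels [1 4 2 2]
Step 7: flows [1->0,3->0,1->2,1->3] -> levels [3 1 3 2]
  -> period-2 cycle: step 7 state = step 5 state; never stabilizes
  -> state at step 30: (30-5) mod 2 = 1, same as step 6 -> [1 4 2 2]

Answer: 1 4 2 2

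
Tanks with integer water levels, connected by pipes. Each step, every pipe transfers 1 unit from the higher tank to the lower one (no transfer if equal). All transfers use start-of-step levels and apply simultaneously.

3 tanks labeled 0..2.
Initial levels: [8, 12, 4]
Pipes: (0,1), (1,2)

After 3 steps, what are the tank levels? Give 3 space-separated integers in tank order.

Step 1: flows [1->0,1->2] -> levels [9 10 5]
Step 2: flows [1->0,1->2] -> levels [10 8 6]
Step 3: flows [0->1,1->2] -> levels [9 8 7]

Answer: 9 8 7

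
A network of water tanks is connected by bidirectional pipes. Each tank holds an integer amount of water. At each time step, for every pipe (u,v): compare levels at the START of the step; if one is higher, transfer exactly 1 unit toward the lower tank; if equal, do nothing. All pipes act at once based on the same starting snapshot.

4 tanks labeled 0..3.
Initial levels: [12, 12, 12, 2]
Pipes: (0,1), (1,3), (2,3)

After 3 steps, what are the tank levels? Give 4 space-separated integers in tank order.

Step 1: flows [0=1,1->3,2->3] -> levels [12 11 11 4]
Step 2: flows [0->1,1->3,2->3] -> levels [11 11 10 6]
Step 3: flows [0=1,1->3,2->3] -> levels [11 10 9 8]

Answer: 11 10 9 8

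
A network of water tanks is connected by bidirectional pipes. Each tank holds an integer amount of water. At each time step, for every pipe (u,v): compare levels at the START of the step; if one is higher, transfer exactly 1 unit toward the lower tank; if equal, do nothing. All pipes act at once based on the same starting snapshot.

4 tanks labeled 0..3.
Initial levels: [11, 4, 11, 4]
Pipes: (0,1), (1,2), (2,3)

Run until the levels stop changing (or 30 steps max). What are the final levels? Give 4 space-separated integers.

Answer: 8 7 8 7

Derivation:
Step 1: flows [0->1,2->1,2->3] -> levels [10 6 9 5]
Step 2: flows [0->1,2->1,2->3] -> levels [9 8 7 6]
Step 3: flows [0->1,1->2,2->3] -> levels [8 8 7 7]
Step 4: flows [0=1,1->2,2=3] -> levels [8 7 8 7]
Step 5: flows [0->1,2->1,2->3] -> levels [7 9 6 8]
Step 6: flows [1->0,1->2,3->2] -> levels [8 7 8 7]
  -> period-2 cycle: step 6 state = step 4 state; never stabilizes
  -> state at step 30: (30-4) mod 2 = 0, same as step 4 -> [8 7 8 7]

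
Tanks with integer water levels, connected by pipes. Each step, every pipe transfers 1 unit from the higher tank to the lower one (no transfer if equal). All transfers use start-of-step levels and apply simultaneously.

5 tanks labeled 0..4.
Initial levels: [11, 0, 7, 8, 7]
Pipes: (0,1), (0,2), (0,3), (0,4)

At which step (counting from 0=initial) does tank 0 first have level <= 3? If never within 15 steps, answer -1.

Answer: -1

Derivation:
Step 1: flows [0->1,0->2,0->3,0->4] -> levels [7 1 8 9 8]
Step 2: flows [0->1,2->0,3->0,4->0] -> levels [9 2 7 8 7]
Step 3: flows [0->1,0->2,0->3,0->4] -> levels [5 3 8 9 8]
Step 4: flows [0->1,2->0,3->0,4->0] -> levels [7 4 7 8 7]
Step 5: flows [0->1,0=2,3->0,0=4] -> levels [7 5 7 7 7]
Step 6: flows [0->1,0=2,0=3,0=4] -> levels [6 6 7 7 7]
Step 7: flows [0=1,2->0,3->0,4->0] -> levels [9 6 6 6 6]
Step 8: flows [0->1,0->2,0->3,0->4] -> levels [5 7 7 7 7]
Step 9: flows [1->0,2->0,3->0,4->0] -> levels [9 6 6 6 6]
  -> period-2 cycle (repeats step 7); tank 0 never drops to <=3
Tank 0 never reaches <=3 within 15 steps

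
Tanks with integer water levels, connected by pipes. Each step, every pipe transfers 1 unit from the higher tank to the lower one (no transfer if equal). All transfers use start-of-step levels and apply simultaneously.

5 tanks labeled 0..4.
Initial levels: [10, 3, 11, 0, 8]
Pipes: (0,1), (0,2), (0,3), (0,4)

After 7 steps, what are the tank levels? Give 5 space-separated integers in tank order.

Step 1: flows [0->1,2->0,0->3,0->4] -> levels [8 4 10 1 9]
Step 2: flows [0->1,2->0,0->3,4->0] -> levels [8 5 9 2 8]
Step 3: flows [0->1,2->0,0->3,0=4] -> levels [7 6 8 3 8]
Step 4: flows [0->1,2->0,0->3,4->0] -> levels [7 7 7 4 7]
Step 5: flows [0=1,0=2,0->3,0=4] -> levels [6 7 7 5 7]
Step 6: flows [1->0,2->0,0->3,4->0] -> levels [8 6 6 6 6]
Step 7: flows [0->1,0->2,0->3,0->4] -> levels [4 7 7 7 7]

Answer: 4 7 7 7 7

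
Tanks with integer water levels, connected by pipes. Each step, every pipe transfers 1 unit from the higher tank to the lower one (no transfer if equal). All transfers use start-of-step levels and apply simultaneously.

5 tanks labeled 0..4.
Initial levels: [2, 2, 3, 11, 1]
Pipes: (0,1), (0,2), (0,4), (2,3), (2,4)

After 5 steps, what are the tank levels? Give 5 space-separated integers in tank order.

Step 1: flows [0=1,2->0,0->4,3->2,2->4] -> levels [2 2 2 10 3]
Step 2: flows [0=1,0=2,4->0,3->2,4->2] -> levels [3 2 4 9 1]
Step 3: flows [0->1,2->0,0->4,3->2,2->4] -> levels [2 3 3 8 3]
Step 4: flows [1->0,2->0,4->0,3->2,2=4] -> levels [5 2 3 7 2]
Step 5: flows [0->1,0->2,0->4,3->2,2->4] -> levels [2 3 4 6 4]

Answer: 2 3 4 6 4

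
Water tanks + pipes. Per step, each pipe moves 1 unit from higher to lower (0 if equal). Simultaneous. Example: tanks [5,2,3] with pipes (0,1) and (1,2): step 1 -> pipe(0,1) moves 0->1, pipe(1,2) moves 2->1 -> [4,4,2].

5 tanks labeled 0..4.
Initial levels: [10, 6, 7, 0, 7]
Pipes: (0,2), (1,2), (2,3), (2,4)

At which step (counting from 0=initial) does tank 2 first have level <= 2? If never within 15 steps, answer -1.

Step 1: flows [0->2,2->1,2->3,2=4] -> levels [9 7 6 1 7]
Step 2: flows [0->2,1->2,2->3,4->2] -> levels [8 6 8 2 6]
Step 3: flows [0=2,2->1,2->3,2->4] -> levels [8 7 5 3 7]
Step 4: flows [0->2,1->2,2->3,4->2] -> levels [7 6 7 4 6]
Step 5: flows [0=2,2->1,2->3,2->4] -> levels [7 7 4 5 7]
Step 6: flows [0->2,1->2,3->2,4->2] -> levels [6 6 8 4 6]
Step 7: flows [2->0,2->1,2->3,2->4] -> levels [7 7 4 5 7]
  -> period-2 cycle (repeats step 5); tank 2 never drops to <=2
Tank 2 never reaches <=2 within 15 steps

Answer: -1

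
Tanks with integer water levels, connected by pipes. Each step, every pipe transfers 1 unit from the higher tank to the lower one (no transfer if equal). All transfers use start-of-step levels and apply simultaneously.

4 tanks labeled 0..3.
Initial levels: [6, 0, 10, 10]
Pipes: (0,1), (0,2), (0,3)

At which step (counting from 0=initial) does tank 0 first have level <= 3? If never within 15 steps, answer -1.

Step 1: flows [0->1,2->0,3->0] -> levels [7 1 9 9]
Step 2: flows [0->1,2->0,3->0] -> levels [8 2 8 8]
Step 3: flows [0->1,0=2,0=3] -> levels [7 3 8 8]
Step 4: flows [0->1,2->0,3->0] -> levels [8 4 7 7]
Step 5: flows [0->1,0->2,0->3] -> levels [5 5 8 8]
Step 6: flows [0=1,2->0,3->0] -> levels [7 5 7 7]
Step 7: flows [0->1,0=2,0=3] -> levels [6 6 7 7]
Step 8: flows [0=1,2->0,3->0] -> levels [8 6 6 6]
Step 9: flows [0->1,0->2,0->3] -> levels [5 7 7 7]
Step 10: flows [1->0,2->0,3->0] -> levels [8 6 6 6]
  -> period-2 cycle (repeats step 8); tank 0 never drops to <=3
Tank 0 never reaches <=3 within 15 steps

Answer: -1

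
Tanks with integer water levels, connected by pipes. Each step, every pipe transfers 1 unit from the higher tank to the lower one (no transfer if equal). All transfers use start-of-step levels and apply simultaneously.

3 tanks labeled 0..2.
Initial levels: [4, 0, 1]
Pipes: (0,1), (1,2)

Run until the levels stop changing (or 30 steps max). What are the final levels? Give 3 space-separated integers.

Step 1: flows [0->1,2->1] -> levels [3 2 0]
Step 2: flows [0->1,1->2] -> levels [2 2 1]
Step 3: flows [0=1,1->2] -> levels [2 1 2]
Step 4: flows [0->1,2->1] -> levels [1 3 1]
Step 5: flows [1->0,1->2] -> levels [2 1 2]
  -> period-2 cycle: step 5 state = step 3 state; never stabilizes
  -> state at step 30: (30-3) mod 2 = 1, same as step 4 -> [1 3 1]

Answer: 1 3 1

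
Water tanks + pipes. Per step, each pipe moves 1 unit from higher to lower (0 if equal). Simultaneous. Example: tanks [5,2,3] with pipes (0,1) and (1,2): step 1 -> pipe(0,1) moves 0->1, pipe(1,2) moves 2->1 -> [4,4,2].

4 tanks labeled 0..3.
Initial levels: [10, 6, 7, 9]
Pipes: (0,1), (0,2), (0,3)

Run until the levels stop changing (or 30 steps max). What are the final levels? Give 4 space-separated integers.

Step 1: flows [0->1,0->2,0->3] -> levels [7 7 8 10]
Step 2: flows [0=1,2->0,3->0] -> levels [9 7 7 9]
Step 3: flows [0->1,0->2,0=3] -> levels [7 8 8 9]
Step 4: flows [1->0,2->0,3->0] -> levels [10 7 7 8]
Step 5: flows [0->1,0->2,0->3] -> levels [7 8 8 9]
  -> period-2 cycle: step 5 state = step 3 state; never stabilizes
  -> state at step 30: (30-3) mod 2 = 1, same as step 4 -> [10 7 7 8]

Answer: 10 7 7 8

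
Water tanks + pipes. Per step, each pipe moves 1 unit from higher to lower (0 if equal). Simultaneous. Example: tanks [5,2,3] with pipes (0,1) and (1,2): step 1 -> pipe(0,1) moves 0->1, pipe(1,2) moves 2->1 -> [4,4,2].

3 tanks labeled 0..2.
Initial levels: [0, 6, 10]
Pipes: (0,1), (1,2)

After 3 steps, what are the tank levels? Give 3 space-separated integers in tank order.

Step 1: flows [1->0,2->1] -> levels [1 6 9]
Step 2: flows [1->0,2->1] -> levels [2 6 8]
Step 3: flows [1->0,2->1] -> levels [3 6 7]

Answer: 3 6 7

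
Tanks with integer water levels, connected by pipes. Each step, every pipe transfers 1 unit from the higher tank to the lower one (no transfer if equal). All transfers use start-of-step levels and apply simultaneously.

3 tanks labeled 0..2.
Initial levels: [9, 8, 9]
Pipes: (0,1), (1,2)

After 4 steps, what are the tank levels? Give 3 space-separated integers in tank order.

Step 1: flows [0->1,2->1] -> levels [8 10 8]
Step 2: flows [1->0,1->2] -> levels [9 8 9]
  -> period-2 cycle: step 2 state = step 0 state
  -> state at step 4: (4-0) mod 2 = 0, same as step 0 -> [9 8 9]

Answer: 9 8 9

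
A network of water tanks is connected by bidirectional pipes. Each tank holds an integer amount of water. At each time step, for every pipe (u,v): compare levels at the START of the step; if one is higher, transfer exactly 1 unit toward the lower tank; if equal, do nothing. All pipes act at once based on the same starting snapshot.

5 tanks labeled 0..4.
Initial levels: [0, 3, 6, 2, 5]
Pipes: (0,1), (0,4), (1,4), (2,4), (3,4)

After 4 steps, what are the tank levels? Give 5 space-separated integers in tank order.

Answer: 4 3 4 4 1

Derivation:
Step 1: flows [1->0,4->0,4->1,2->4,4->3] -> levels [2 3 5 3 3]
Step 2: flows [1->0,4->0,1=4,2->4,3=4] -> levels [4 2 4 3 3]
Step 3: flows [0->1,0->4,4->1,2->4,3=4] -> levels [2 4 3 3 4]
Step 4: flows [1->0,4->0,1=4,4->2,4->3] -> levels [4 3 4 4 1]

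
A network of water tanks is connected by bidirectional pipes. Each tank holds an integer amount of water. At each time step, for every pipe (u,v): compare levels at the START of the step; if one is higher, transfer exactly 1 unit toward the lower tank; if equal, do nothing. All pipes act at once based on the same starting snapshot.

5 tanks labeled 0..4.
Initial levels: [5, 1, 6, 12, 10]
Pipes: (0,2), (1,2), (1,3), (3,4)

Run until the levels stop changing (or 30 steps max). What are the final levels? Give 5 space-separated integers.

Step 1: flows [2->0,2->1,3->1,3->4] -> levels [6 3 4 10 11]
Step 2: flows [0->2,2->1,3->1,4->3] -> levels [5 5 4 10 10]
Step 3: flows [0->2,1->2,3->1,3=4] -> levels [4 5 6 9 10]
Step 4: flows [2->0,2->1,3->1,4->3] -> levels [5 7 4 9 9]
Step 5: flows [0->2,1->2,3->1,3=4] -> levels [4 7 6 8 9]
Step 6: flows [2->0,1->2,3->1,4->3] -> levels [5 7 6 8 8]
Step 7: flows [2->0,1->2,3->1,3=4] -> levels [6 7 6 7 8]
Step 8: flows [0=2,1->2,1=3,4->3] -> levels [6 6 7 8 7]
Step 9: flows [2->0,2->1,3->1,3->4] -> levels [7 8 5 6 8]
Step 10: flows [0->2,1->2,1->3,4->3] -> levels [6 6 7 8 7]
  -> period-2 cycle: step 10 state = step 8 state; never stabilizes
  -> state at step 30: (30-8) mod 2 = 0, same as step 8 -> [6 6 7 8 7]

Answer: 6 6 7 8 7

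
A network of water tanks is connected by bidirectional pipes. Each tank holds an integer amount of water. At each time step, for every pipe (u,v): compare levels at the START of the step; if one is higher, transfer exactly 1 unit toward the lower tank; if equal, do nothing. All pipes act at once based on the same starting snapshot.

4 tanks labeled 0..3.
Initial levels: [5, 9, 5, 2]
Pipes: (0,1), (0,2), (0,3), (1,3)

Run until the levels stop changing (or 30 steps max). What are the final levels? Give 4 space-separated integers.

Answer: 4 5 6 6

Derivation:
Step 1: flows [1->0,0=2,0->3,1->3] -> levels [5 7 5 4]
Step 2: flows [1->0,0=2,0->3,1->3] -> levels [5 5 5 6]
Step 3: flows [0=1,0=2,3->0,3->1] -> levels [6 6 5 4]
Step 4: flows [0=1,0->2,0->3,1->3] -> levels [4 5 6 6]
Step 5: flows [1->0,2->0,3->0,3->1] -> levels [7 5 5 4]
Step 6: flows [0->1,0->2,0->3,1->3] -> levels [4 5 6 6]
  -> period-2 cycle: step 6 state = step 4 state; never stabilizes
  -> state at step 30: (30-4) mod 2 = 0, same as step 4 -> [4 5 6 6]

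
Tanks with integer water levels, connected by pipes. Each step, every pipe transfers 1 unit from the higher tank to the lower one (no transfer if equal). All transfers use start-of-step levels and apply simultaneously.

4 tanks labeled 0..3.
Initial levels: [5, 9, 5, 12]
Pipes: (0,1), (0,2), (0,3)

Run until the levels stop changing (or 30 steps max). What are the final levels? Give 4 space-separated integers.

Step 1: flows [1->0,0=2,3->0] -> levels [7 8 5 11]
Step 2: flows [1->0,0->2,3->0] -> levels [8 7 6 10]
Step 3: flows [0->1,0->2,3->0] -> levels [7 8 7 9]
Step 4: flows [1->0,0=2,3->0] -> levels [9 7 7 8]
Step 5: flows [0->1,0->2,0->3] -> levels [6 8 8 9]
Step 6: flows [1->0,2->0,3->0] -> levels [9 7 7 8]
  -> period-2 cycle: step 6 state = step 4 state; never stabilizes
  -> state at step 30: (30-4) mod 2 = 0, same as step 4 -> [9 7 7 8]

Answer: 9 7 7 8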